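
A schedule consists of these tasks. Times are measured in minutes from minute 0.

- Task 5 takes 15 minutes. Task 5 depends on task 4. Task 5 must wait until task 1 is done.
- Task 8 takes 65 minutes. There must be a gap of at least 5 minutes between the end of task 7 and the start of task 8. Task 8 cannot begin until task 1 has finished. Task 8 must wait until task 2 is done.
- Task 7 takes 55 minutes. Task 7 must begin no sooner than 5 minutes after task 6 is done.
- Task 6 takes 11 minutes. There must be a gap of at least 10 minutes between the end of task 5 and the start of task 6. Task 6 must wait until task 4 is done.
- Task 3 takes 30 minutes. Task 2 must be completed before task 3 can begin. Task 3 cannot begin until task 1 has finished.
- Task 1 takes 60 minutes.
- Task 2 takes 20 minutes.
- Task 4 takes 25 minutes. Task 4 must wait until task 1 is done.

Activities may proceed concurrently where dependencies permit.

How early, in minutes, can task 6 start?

110

Nothing blocks task 1, so it runs from minute 0 to minute 60.
Task 4 waits on task 1 (finishes minute 60), so it starts at minute 60 and finishes at 60 + 25 = minute 85.
Task 5 cannot start until task 4 (finishes minute 85); task 1 (finishes minute 60). The controlling bound is minute 85, so task 5 finishes at 85 + 15 = minute 100.
Task 6 waits on task 5 (finishes minute 100, plus 10-minute gap → minute 110); task 4 (finishes minute 85). The latest of these is minute 110, which is the earliest task 6 can start.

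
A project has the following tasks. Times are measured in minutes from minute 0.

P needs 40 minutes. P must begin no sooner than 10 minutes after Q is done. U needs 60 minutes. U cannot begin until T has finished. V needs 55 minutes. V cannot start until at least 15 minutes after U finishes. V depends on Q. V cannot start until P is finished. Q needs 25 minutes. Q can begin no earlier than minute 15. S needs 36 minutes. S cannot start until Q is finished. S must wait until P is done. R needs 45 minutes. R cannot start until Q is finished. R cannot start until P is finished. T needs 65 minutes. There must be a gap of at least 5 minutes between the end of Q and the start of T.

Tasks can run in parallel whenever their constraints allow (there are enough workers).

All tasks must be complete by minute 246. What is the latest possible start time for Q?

R has no dependents, so it just needs to finish by minute 246. Starting by 246 − 45 = minute 201 achieves that.
S must finish by minute 246; it takes 36 minutes, so it must start by 246 − 36 = minute 210.
V has no dependents, so it just needs to finish by minute 246. Starting by 246 − 55 = minute 191 achieves that.
P feeds R (must start by minute 201); S (must start by minute 210); V (must start by minute 191). Taking the minimum, P must finish by minute 191 and start by 191 − 40 = minute 151.
U feeds into V (must start by minute 191, minus 15-minute gap → minute 176); so U must finish by minute 176 and therefore start by minute 116.
T has to be done before U (must start by minute 116). That means finishing by minute 116, i.e. starting by 116 − 65 = minute 51.
Q must finish in time for P (must start by minute 151, minus 10-minute gap → minute 141); R (must start by minute 201); S (must start by minute 210); T (must start by minute 51, minus 5-minute gap → minute 46); V (must start by minute 191). The tightest is minute 46, so Q must start by 46 − 25 = minute 21.

21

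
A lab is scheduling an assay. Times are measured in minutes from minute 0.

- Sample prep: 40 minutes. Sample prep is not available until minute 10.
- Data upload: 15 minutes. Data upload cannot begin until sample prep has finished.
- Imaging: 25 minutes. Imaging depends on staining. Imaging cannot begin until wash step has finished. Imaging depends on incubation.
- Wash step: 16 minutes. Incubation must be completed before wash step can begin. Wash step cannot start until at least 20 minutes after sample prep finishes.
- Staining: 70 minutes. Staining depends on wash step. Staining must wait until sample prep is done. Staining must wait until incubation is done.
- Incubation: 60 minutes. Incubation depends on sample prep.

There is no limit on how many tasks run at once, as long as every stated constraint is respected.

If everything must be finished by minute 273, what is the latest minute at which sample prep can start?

To finish by minute 273, imaging (duration 25) must start no later than minute 248.
Staining must finish before imaging (must start by minute 248). With a 70-minute duration, staining must start by 248 − 70 = minute 178.
For wash step: staining (must start by minute 178); imaging (must start by minute 248). The most restrictive is minute 178; with a 16-minute duration, wash step must start by minute 162.
For incubation: wash step (must start by minute 162); staining (must start by minute 178); imaging (must start by minute 248). The most restrictive is minute 162; with a 60-minute duration, incubation must start by minute 102.
To finish by minute 273, data upload (duration 15) must start no later than minute 258.
For sample prep: incubation (must start by minute 102); wash step (must start by minute 162, minus 20-minute gap → minute 142); staining (must start by minute 178); data upload (must start by minute 258). The most restrictive is minute 102; with a 40-minute duration, sample prep must start by minute 62.

62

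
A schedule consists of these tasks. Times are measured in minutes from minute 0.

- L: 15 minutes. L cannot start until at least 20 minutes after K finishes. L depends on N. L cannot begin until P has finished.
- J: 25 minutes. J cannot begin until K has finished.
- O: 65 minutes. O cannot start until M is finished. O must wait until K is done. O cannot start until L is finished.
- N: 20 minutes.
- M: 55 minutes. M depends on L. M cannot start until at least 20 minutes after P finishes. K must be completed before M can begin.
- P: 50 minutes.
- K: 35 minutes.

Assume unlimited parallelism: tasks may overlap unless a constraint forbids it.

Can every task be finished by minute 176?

Nothing blocks P, so it runs from minute 0 to minute 50.
N can start immediately at minute 0; it finishes at minute 20.
K has no prerequisites, so it starts at minute 0 and finishes at minute 35.
L has to wait for K (finishes minute 35, plus 20-minute gap → minute 55); N (finishes minute 20); P (finishes minute 50). The latest of these is minute 55, so L runs minute 55 to 55 + 15 = minute 70.
M has to wait for L (finishes minute 70); P (finishes minute 50, plus 20-minute gap → minute 70); K (finishes minute 35). The latest of these is minute 70, so M runs minute 70 to 70 + 55 = minute 125.
For O: M (finishes minute 125); K (finishes minute 35); L (finishes minute 70). Taking the maximum gives a start of minute 125, and it finishes at 125 + 65 = minute 190.
After K (finishes minute 35), J can start at minute 35 and finishes at minute 60.
The earliest everything can be done is minute 190, which is after the deadline of 176, so it is not possible.

No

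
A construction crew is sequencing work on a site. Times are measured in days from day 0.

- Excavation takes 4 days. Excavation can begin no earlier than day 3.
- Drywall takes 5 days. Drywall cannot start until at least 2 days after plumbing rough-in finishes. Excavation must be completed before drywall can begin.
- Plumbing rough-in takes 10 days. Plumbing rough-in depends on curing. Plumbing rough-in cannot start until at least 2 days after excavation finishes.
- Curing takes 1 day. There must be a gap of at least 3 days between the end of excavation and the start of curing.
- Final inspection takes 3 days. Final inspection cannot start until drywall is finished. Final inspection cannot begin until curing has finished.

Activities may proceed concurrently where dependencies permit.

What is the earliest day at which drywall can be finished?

After its own release at day 3, excavation can start at day 3 and finishes at day 7.
Curing cannot begin until excavation (finishes day 7, plus 3-day gap → day 10). It runs from day 10 to 10 + 1 = day 11.
Plumbing rough-in cannot start until curing (finishes day 11); excavation (finishes day 7, plus 2-day gap → day 9). The controlling bound is day 11, so plumbing rough-in finishes at 11 + 10 = day 21.
For drywall: plumbing rough-in (finishes day 21, plus 2-day gap → day 23); excavation (finishes day 7). Taking the maximum gives a start of day 23, and it finishes at 23 + 5 = day 28.

28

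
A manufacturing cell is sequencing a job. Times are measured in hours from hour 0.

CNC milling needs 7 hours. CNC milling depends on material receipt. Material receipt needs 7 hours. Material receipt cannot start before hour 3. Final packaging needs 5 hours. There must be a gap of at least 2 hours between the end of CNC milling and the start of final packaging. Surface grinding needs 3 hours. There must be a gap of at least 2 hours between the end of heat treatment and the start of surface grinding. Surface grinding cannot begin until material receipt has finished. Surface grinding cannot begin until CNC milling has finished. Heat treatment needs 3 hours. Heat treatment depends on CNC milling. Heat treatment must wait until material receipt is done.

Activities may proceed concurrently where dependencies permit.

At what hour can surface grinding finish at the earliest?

25

Material receipt cannot begin until its own release at hour 3. It runs from hour 3 to 3 + 7 = hour 10.
CNC milling cannot begin until material receipt (finishes hour 10). It runs from hour 10 to 10 + 7 = hour 17.
Heat treatment cannot start until CNC milling (finishes hour 17); material receipt (finishes hour 10). The controlling bound is hour 17, so heat treatment finishes at 17 + 3 = hour 20.
Surface grinding has to wait for heat treatment (finishes hour 20, plus 2-hour gap → hour 22); material receipt (finishes hour 10); CNC milling (finishes hour 17). The latest of these is hour 22, so surface grinding runs hour 22 to 22 + 3 = hour 25.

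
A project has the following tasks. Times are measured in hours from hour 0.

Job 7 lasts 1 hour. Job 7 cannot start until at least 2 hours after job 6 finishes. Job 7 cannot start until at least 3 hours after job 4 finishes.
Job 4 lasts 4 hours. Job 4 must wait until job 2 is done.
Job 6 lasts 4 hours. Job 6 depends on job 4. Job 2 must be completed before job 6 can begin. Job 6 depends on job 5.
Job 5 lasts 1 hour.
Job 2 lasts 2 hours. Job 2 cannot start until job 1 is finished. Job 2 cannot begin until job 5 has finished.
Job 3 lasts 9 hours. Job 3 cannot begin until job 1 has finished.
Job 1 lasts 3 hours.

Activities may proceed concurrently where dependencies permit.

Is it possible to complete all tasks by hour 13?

No

Job 5 has no prerequisites, so it starts at hour 0 and finishes at hour 1.
Nothing blocks job 1, so it runs from hour 0 to hour 3.
Job 3 waits on job 1 (finishes hour 3), so it starts at hour 3 and finishes at 3 + 9 = hour 12.
Job 2 has to wait for job 1 (finishes hour 3); job 5 (finishes hour 1). The latest of these is hour 3, so job 2 runs hour 3 to 3 + 2 = hour 5.
Job 4 waits on job 2 (finishes hour 5), so it starts at hour 5 and finishes at 5 + 4 = hour 9.
Job 6 cannot start until job 4 (finishes hour 9); job 2 (finishes hour 5); job 5 (finishes hour 1). The controlling bound is hour 9, so job 6 finishes at 9 + 4 = hour 13.
Job 7 needs all of job 6 (finishes hour 13, plus 2-hour gap → hour 15); job 4 (finishes hour 9, plus 3-hour gap → hour 12). That puts its earliest start at hour 15; it finishes at 15 + 1 = hour 16.
The earliest everything can be done is hour 16, which is after the deadline of 13, so it is not possible.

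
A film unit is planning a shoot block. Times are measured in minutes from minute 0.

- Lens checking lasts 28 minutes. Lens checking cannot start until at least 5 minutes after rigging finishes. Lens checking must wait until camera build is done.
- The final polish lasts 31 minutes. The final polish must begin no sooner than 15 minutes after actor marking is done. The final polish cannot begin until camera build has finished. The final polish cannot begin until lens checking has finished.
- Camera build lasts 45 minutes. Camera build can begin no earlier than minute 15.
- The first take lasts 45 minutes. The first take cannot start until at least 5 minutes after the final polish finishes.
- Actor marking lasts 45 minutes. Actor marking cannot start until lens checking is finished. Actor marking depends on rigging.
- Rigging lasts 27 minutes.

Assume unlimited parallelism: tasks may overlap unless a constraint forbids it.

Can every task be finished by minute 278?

Camera build cannot begin until its own release at minute 15. It runs from minute 15 to 15 + 45 = minute 60.
Rigging has no prerequisites, so it starts at minute 0 and finishes at minute 27.
For lens checking: rigging (finishes minute 27, plus 5-minute gap → minute 32); camera build (finishes minute 60). Taking the maximum gives a start of minute 60, and it finishes at 60 + 28 = minute 88.
Actor marking has to wait for lens checking (finishes minute 88); rigging (finishes minute 27). The latest of these is minute 88, so actor marking runs minute 88 to 88 + 45 = minute 133.
The final polish cannot start until actor marking (finishes minute 133, plus 15-minute gap → minute 148); camera build (finishes minute 60); lens checking (finishes minute 88). The controlling bound is minute 148, so the final polish finishes at 148 + 31 = minute 179.
The first take waits on the final polish (finishes minute 179, plus 5-minute gap → minute 184), so it starts at minute 184 and finishes at 184 + 45 = minute 229.
Every task is finished by minute 229, which is no later than the deadline of 278, so the schedule is feasible.

Yes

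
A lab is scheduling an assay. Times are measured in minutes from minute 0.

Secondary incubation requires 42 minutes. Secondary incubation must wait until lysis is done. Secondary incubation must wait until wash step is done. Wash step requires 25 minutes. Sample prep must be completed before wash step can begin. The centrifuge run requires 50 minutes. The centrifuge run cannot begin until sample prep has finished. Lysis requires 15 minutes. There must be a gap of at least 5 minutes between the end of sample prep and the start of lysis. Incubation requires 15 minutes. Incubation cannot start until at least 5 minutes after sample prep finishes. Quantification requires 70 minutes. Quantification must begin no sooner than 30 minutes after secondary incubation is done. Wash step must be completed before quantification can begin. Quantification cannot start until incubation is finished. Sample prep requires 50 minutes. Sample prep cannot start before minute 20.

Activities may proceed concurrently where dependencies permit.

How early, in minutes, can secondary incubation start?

95

Sample prep waits on its own release at minute 20, so it starts at minute 20 and finishes at 20 + 50 = minute 70.
Wash step cannot begin until sample prep (finishes minute 70). It runs from minute 70 to 70 + 25 = minute 95.
After sample prep (finishes minute 70, plus 5-minute gap → minute 75), lysis can start at minute 75 and finishes at minute 90.
Secondary incubation waits on lysis (finishes minute 90); wash step (finishes minute 95). The latest of these is minute 95, which is the earliest secondary incubation can start.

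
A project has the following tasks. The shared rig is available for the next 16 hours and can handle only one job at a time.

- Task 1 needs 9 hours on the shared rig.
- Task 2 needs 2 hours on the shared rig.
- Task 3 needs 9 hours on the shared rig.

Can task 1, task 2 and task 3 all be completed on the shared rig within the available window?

No

Running back to back, the jobs need 9 + 2 + 9 = 20 hours on the shared rig.
Since 20 > 16, they cannot all fit.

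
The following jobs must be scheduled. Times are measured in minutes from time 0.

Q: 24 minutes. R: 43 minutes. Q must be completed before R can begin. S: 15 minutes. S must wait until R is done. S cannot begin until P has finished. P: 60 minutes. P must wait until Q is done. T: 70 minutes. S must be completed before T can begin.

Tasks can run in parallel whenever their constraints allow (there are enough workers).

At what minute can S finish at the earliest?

Nothing blocks Q, so it runs from minute 0 to minute 24.
R waits on Q (finishes minute 24), so it starts at minute 24 and finishes at 24 + 43 = minute 67.
P cannot begin until Q (finishes minute 24). It runs from minute 24 to 24 + 60 = minute 84.
For S: R (finishes minute 67); P (finishes minute 84). Taking the maximum gives a start of minute 84, and it finishes at 84 + 15 = minute 99.

99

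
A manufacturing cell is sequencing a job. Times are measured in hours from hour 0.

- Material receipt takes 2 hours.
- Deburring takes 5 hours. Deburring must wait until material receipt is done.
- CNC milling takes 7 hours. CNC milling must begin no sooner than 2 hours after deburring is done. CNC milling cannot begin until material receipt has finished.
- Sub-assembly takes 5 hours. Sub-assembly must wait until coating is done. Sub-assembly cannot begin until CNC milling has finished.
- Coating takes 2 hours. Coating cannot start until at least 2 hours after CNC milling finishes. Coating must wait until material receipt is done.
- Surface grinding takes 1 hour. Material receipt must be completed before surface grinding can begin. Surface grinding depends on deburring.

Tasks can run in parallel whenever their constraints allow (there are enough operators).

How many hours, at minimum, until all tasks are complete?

Nothing blocks material receipt, so it runs from hour 0 to hour 2.
After material receipt (finishes hour 2), deburring can start at hour 2 and finishes at hour 7.
Surface grinding cannot start until material receipt (finishes hour 2); deburring (finishes hour 7). The controlling bound is hour 7, so surface grinding finishes at 7 + 1 = hour 8.
CNC milling has to wait for deburring (finishes hour 7, plus 2-hour gap → hour 9); material receipt (finishes hour 2). The latest of these is hour 9, so CNC milling runs hour 9 to 9 + 7 = hour 16.
Coating has to wait for CNC milling (finishes hour 16, plus 2-hour gap → hour 18); material receipt (finishes hour 2). The latest of these is hour 18, so coating runs hour 18 to 18 + 2 = hour 20.
Sub-assembly needs all of coating (finishes hour 20); CNC milling (finishes hour 16). That puts its earliest start at hour 20; it finishes at 20 + 5 = hour 25.
All tasks are finished once the last one completes. Finish times: Material receipt at 2, Deburring at 7, CNC milling at 16, Surface grinding at 8, Coating at 20, Sub-assembly at 25. The latest is hour 25.

25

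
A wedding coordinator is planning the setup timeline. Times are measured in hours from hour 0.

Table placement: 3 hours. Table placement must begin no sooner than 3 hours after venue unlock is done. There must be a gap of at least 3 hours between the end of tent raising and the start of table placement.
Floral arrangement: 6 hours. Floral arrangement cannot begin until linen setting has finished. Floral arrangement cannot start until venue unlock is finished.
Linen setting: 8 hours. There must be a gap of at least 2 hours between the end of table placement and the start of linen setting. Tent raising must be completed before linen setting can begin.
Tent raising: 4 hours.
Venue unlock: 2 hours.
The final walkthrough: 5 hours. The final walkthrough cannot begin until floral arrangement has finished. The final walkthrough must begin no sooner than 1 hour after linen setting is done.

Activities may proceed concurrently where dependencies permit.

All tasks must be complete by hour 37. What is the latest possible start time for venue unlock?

Nothing follows the final walkthrough; the deadline of hour 37 is its only limit. It must start by 37 − 5 = hour 32.
Floral arrangement has to be done before the final walkthrough (must start by hour 32). That means finishing by hour 32, i.e. starting by 32 − 6 = hour 26.
Linen setting must finish in time for floral arrangement (must start by hour 26); the final walkthrough (must start by hour 32, minus 1-hour gap → hour 31). The tightest is hour 26, so linen setting must start by 26 − 8 = hour 18.
Table placement has to be done before linen setting (must start by hour 18, minus 2-hour gap → hour 16). That means finishing by hour 16, i.e. starting by 16 − 3 = hour 13.
Venue unlock has several dependents: table placement (must start by hour 13, minus 3-hour gap → hour 10); floral arrangement (must start by hour 26). The earliest of those limits is hour 10, so venue unlock must start by 10 − 2 = hour 8.

8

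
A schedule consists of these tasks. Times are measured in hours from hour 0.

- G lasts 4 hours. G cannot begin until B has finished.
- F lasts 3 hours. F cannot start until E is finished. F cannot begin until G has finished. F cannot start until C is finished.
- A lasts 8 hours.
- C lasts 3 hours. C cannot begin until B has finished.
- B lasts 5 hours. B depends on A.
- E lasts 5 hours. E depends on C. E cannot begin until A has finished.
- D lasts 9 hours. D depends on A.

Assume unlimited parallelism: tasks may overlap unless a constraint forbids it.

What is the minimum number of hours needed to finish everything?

Nothing blocks A, so it runs from hour 0 to hour 8.
After A (finishes hour 8), D can start at hour 8 and finishes at hour 17.
B cannot begin until A (finishes hour 8). It runs from hour 8 to 8 + 5 = hour 13.
After B (finishes hour 13), G can start at hour 13 and finishes at hour 17.
C waits on B (finishes hour 13), so it starts at hour 13 and finishes at 13 + 3 = hour 16.
E needs all of C (finishes hour 16); A (finishes hour 8). That puts its earliest start at hour 16; it finishes at 16 + 5 = hour 21.
F cannot start until E (finishes hour 21); G (finishes hour 17); C (finishes hour 16). The controlling bound is hour 21, so F finishes at 21 + 3 = hour 24.
All tasks are finished once the last one completes. Finish times: A at 8, B at 13, C at 16, D at 17, E at 21, F at 24, G at 17. The latest is hour 24.

24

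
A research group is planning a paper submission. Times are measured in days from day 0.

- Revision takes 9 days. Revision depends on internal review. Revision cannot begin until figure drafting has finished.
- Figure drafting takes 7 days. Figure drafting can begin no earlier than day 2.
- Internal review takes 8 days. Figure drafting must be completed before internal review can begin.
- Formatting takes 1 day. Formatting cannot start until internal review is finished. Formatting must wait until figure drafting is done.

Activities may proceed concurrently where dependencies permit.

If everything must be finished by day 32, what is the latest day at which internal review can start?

Revision has no dependents, so it just needs to finish by day 32. Starting by 32 − 9 = day 23 achieves that.
Nothing follows formatting; the deadline of day 32 is its only limit. It must start by 32 − 1 = day 31.
Internal review feeds revision (must start by day 23); formatting (must start by day 31). Taking the minimum, internal review must finish by day 23 and start by 23 − 8 = day 15.

15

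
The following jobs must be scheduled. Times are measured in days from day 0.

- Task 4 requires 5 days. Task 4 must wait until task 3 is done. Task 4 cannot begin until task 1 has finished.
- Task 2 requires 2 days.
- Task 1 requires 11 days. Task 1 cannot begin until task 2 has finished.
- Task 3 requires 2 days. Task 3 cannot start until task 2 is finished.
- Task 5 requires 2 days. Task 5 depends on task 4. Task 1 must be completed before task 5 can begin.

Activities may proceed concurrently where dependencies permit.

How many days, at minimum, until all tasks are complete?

20

Task 2 can start immediately at day 0; it finishes at day 2.
After task 2 (finishes day 2), task 3 can start at day 2 and finishes at day 4.
Task 1 waits on task 2 (finishes day 2), so it starts at day 2 and finishes at 2 + 11 = day 13.
Task 4 cannot start until task 3 (finishes day 4); task 1 (finishes day 13). The controlling bound is day 13, so task 4 finishes at 13 + 5 = day 18.
Task 5 cannot start until task 4 (finishes day 18); task 1 (finishes day 13). The controlling bound is day 18, so task 5 finishes at 18 + 2 = day 20.
All tasks are finished once the last one completes. Finish times: Task 1 at 13, Task 2 at 2, Task 3 at 4, Task 4 at 18, Task 5 at 20. The latest is day 20.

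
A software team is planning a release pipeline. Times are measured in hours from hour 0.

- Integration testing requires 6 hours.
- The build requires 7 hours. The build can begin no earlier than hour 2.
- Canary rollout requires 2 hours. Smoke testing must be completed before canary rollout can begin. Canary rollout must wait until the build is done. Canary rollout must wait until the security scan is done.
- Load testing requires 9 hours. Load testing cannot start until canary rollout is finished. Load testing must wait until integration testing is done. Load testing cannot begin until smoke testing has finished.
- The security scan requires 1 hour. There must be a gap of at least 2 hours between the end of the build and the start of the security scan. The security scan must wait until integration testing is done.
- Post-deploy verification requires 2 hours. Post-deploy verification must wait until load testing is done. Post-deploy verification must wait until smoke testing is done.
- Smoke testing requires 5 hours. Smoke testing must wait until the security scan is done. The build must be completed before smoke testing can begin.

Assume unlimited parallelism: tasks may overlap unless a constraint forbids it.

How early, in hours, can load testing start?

19

Nothing blocks integration testing, so it runs from hour 0 to hour 6.
After its own release at hour 2, the build can start at hour 2 and finishes at hour 9.
The security scan cannot start until the build (finishes hour 9, plus 2-hour gap → hour 11); integration testing (finishes hour 6). The controlling bound is hour 11, so the security scan finishes at 11 + 1 = hour 12.
For smoke testing: the security scan (finishes hour 12); the build (finishes hour 9). Taking the maximum gives a start of hour 12, and it finishes at 12 + 5 = hour 17.
For canary rollout: smoke testing (finishes hour 17); the build (finishes hour 9); the security scan (finishes hour 12). Taking the maximum gives a start of hour 17, and it finishes at 17 + 2 = hour 19.
Load testing waits on canary rollout (finishes hour 19); integration testing (finishes hour 6); smoke testing (finishes hour 17). The latest of these is hour 19, which is the earliest load testing can start.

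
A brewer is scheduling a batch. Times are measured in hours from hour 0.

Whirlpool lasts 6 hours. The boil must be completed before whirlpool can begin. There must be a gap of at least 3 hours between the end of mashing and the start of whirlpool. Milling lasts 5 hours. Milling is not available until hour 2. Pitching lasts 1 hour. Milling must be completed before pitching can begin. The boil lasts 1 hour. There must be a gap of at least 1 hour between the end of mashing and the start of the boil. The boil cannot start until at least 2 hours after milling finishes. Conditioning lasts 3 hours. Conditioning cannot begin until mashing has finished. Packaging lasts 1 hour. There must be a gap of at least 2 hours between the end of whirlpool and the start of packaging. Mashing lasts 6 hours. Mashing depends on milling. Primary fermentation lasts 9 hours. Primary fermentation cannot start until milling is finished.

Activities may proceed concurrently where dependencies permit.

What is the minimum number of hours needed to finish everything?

After its own release at hour 2, milling can start at hour 2 and finishes at hour 7.
Primary fermentation waits on milling (finishes hour 7), so it starts at hour 7 and finishes at 7 + 9 = hour 16.
After milling (finishes hour 7), pitching can start at hour 7 and finishes at hour 8.
After milling (finishes hour 7), mashing can start at hour 7 and finishes at hour 13.
Conditioning cannot begin until mashing (finishes hour 13). It runs from hour 13 to 13 + 3 = hour 16.
The boil needs all of mashing (finishes hour 13, plus 1-hour gap → hour 14); milling (finishes hour 7, plus 2-hour gap → hour 9). That puts its earliest start at hour 14; it finishes at 14 + 1 = hour 15.
Whirlpool has to wait for the boil (finishes hour 15); mashing (finishes hour 13, plus 3-hour gap → hour 16). The latest of these is hour 16, so whirlpool runs hour 16 to 16 + 6 = hour 22.
Packaging cannot begin until whirlpool (finishes hour 22, plus 2-hour gap → hour 24). It runs from hour 24 to 24 + 1 = hour 25.
All tasks are finished once the last one completes. Finish times: Milling at 7, Mashing at 13, The boil at 15, Whirlpool at 22, Pitching at 8, Primary fermentation at 16, Conditioning at 16, Packaging at 25. The latest is hour 25.

25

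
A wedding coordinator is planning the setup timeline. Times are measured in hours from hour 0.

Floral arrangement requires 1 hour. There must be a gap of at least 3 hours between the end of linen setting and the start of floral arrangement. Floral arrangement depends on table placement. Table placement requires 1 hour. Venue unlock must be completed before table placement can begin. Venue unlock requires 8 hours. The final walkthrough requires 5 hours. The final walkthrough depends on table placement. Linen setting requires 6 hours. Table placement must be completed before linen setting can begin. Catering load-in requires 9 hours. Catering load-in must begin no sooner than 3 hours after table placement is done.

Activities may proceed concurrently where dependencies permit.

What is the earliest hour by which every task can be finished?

Nothing blocks venue unlock, so it runs from hour 0 to hour 8.
After venue unlock (finishes hour 8), table placement can start at hour 8 and finishes at hour 9.
The final walkthrough waits on table placement (finishes hour 9), so it starts at hour 9 and finishes at 9 + 5 = hour 14.
Catering load-in waits on table placement (finishes hour 9, plus 3-hour gap → hour 12), so it starts at hour 12 and finishes at 12 + 9 = hour 21.
After table placement (finishes hour 9), linen setting can start at hour 9 and finishes at hour 15.
Floral arrangement needs all of linen setting (finishes hour 15, plus 3-hour gap → hour 18); table placement (finishes hour 9). That puts its earliest start at hour 18; it finishes at 18 + 1 = hour 19.
All tasks are finished once the last one completes. Finish times: Venue unlock at 8, Table placement at 9, Linen setting at 15, Floral arrangement at 19, Catering load-in at 21, The final walkthrough at 14. The latest is hour 21.

21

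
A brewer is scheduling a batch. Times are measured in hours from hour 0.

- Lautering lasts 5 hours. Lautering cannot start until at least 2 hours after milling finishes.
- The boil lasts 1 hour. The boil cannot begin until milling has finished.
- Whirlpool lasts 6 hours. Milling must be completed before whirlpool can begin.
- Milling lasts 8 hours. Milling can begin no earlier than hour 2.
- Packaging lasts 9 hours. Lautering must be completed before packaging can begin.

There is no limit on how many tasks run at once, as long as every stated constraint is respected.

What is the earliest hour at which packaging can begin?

Milling cannot begin until its own release at hour 2. It runs from hour 2 to 2 + 8 = hour 10.
Lautering waits on milling (finishes hour 10, plus 2-hour gap → hour 12), so it starts at hour 12 and finishes at 12 + 5 = hour 17.
Packaging waits on lautering (finishes hour 17), so the earliest it can start is hour 17.

17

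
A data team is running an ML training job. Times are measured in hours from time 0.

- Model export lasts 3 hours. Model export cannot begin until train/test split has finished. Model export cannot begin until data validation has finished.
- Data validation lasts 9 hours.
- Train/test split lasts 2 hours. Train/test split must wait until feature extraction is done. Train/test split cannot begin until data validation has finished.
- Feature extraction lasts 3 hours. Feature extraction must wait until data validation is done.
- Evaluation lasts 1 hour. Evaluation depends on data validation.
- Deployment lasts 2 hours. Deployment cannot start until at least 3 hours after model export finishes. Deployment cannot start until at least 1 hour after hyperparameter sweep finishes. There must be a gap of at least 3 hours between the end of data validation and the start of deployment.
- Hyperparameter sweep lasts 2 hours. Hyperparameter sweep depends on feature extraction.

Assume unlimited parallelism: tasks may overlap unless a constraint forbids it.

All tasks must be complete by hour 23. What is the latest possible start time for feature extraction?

10

To finish by hour 23, deployment (duration 2) must start no later than hour 21.
Model export must finish before deployment (must start by hour 21, minus 3-hour gap → hour 18). With a 3-hour duration, model export must start by 18 − 3 = hour 15.
Train/test split has to be done before model export (must start by hour 15). That means finishing by hour 15, i.e. starting by 15 − 2 = hour 13.
Hyperparameter sweep feeds into deployment (must start by hour 21, minus 1-hour gap → hour 20); so hyperparameter sweep must finish by hour 20 and therefore start by hour 18.
For feature extraction: train/test split (must start by hour 13); hyperparameter sweep (must start by hour 18). The most restrictive is hour 13; with a 3-hour duration, feature extraction must start by hour 10.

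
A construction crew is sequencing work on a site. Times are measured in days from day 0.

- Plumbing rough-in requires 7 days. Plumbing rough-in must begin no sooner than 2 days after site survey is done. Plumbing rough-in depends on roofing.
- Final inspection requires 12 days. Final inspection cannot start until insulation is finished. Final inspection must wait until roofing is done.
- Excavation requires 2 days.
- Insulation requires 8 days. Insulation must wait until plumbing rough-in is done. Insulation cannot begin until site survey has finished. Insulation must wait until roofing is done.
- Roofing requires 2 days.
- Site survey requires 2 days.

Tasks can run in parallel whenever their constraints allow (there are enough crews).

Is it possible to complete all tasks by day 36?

Yes

Nothing blocks roofing, so it runs from day 0 to day 2.
Excavation can start immediately at day 0; it finishes at day 2.
Site survey has no prerequisites, so it starts at day 0 and finishes at day 2.
Plumbing rough-in needs all of site survey (finishes day 2, plus 2-day gap → day 4); roofing (finishes day 2). That puts its earliest start at day 4; it finishes at 4 + 7 = day 11.
Insulation cannot start until plumbing rough-in (finishes day 11); site survey (finishes day 2); roofing (finishes day 2). The controlling bound is day 11, so insulation finishes at 11 + 8 = day 19.
Final inspection has to wait for insulation (finishes day 19); roofing (finishes day 2). The latest of these is day 19, so final inspection runs day 19 to 19 + 12 = day 31.
Every task is finished by day 31, which is no later than the deadline of 36, so the schedule is feasible.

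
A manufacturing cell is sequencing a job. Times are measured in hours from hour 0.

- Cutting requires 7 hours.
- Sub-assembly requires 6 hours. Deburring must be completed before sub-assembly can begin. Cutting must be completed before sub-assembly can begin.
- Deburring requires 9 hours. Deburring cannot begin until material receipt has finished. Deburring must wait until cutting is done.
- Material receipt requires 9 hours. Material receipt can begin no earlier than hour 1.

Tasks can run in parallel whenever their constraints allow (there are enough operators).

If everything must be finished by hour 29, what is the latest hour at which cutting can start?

7

Nothing follows sub-assembly; the deadline of hour 29 is its only limit. It must start by 29 − 6 = hour 23.
Deburring must finish before sub-assembly (must start by hour 23). With a 9-hour duration, deburring must start by 23 − 9 = hour 14.
Cutting feeds deburring (must start by hour 14); sub-assembly (must start by hour 23). Taking the minimum, cutting must finish by hour 14 and start by 14 − 7 = hour 7.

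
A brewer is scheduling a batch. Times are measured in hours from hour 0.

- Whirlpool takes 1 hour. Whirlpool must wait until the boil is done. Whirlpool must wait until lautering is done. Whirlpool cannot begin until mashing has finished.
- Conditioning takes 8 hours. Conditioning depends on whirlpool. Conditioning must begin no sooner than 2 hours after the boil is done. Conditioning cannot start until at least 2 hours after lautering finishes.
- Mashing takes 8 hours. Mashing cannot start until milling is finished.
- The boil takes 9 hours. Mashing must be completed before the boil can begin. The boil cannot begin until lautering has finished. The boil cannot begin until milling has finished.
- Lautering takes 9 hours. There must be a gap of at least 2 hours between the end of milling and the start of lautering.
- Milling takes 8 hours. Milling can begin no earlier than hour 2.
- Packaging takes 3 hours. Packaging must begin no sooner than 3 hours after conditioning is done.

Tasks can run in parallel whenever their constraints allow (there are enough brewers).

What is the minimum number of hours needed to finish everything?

46

Milling waits on its own release at hour 2, so it starts at hour 2 and finishes at 2 + 8 = hour 10.
Lautering waits on milling (finishes hour 10, plus 2-hour gap → hour 12), so it starts at hour 12 and finishes at 12 + 9 = hour 21.
After milling (finishes hour 10), mashing can start at hour 10 and finishes at hour 18.
The boil cannot start until mashing (finishes hour 18); lautering (finishes hour 21); milling (finishes hour 10). The controlling bound is hour 21, so the boil finishes at 21 + 9 = hour 30.
Whirlpool needs all of the boil (finishes hour 30); lautering (finishes hour 21); mashing (finishes hour 18). That puts its earliest start at hour 30; it finishes at 30 + 1 = hour 31.
Conditioning needs all of whirlpool (finishes hour 31); the boil (finishes hour 30, plus 2-hour gap → hour 32); lautering (finishes hour 21, plus 2-hour gap → hour 23). That puts its earliest start at hour 32; it finishes at 32 + 8 = hour 40.
After conditioning (finishes hour 40, plus 3-hour gap → hour 43), packaging can start at hour 43 and finishes at hour 46.
All tasks are finished once the last one completes. Finish times: Milling at 10, Mashing at 18, Lautering at 21, The boil at 30, Whirlpool at 31, Conditioning at 40, Packaging at 46. The latest is hour 46.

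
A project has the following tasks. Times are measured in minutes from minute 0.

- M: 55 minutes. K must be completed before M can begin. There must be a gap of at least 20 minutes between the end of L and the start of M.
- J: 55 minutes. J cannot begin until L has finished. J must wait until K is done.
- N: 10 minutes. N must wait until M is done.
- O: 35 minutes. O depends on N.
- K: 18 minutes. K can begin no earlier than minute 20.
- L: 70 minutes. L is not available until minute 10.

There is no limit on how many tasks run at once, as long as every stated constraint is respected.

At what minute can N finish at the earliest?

L cannot begin until its own release at minute 10. It runs from minute 10 to 10 + 70 = minute 80.
K cannot begin until its own release at minute 20. It runs from minute 20 to 20 + 18 = minute 38.
M needs all of K (finishes minute 38); L (finishes minute 80, plus 20-minute gap → minute 100). That puts its earliest start at minute 100; it finishes at 100 + 55 = minute 155.
N waits on M (finishes minute 155), so it starts at minute 155 and finishes at 155 + 10 = minute 165.

165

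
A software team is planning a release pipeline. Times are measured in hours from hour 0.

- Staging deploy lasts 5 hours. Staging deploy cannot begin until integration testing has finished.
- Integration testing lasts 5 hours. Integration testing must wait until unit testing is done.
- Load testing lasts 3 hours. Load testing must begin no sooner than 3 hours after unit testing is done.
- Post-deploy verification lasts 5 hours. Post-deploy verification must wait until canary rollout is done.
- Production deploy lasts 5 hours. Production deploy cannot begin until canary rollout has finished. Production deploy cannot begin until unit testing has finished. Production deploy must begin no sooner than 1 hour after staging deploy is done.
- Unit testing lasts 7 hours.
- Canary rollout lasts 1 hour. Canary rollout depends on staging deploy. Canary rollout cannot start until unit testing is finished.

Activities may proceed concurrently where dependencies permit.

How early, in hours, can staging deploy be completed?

17

Nothing blocks unit testing, so it runs from hour 0 to hour 7.
Integration testing cannot begin until unit testing (finishes hour 7). It runs from hour 7 to 7 + 5 = hour 12.
Staging deploy cannot begin until integration testing (finishes hour 12). It runs from hour 12 to 12 + 5 = hour 17.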